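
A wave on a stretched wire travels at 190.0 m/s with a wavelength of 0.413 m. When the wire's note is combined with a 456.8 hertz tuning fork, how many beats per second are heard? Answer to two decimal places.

3.25 Hz

Source frequency f = v/λ = 190.0/0.413 = 460.0484 Hz.
f_beat = |460.0484 − 456.8| = 3.25 Hz.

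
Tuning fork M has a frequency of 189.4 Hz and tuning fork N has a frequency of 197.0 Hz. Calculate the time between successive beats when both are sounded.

0.132 s

f_beat = |189.4 − 197.0| = 7.6 Hz.
Beat period T = 1 / f_beat = 1 / 7.6 s.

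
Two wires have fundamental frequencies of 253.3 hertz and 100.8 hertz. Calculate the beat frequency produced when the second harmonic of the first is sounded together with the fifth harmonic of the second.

Second harmonic of the first: 2·253.3 = 506.6 Hz.
Fifth harmonic of the second: 5·100.8 = 504.0 Hz.
f_beat = |506.6 − 504.0| = 2.6 Hz.

2.6 Hz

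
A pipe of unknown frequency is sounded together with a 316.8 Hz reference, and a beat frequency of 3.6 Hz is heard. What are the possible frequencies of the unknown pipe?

313.2 Hz or 320.4 Hz

|f − 316.8| = 3.6, so f = 316.8 ± 3.6.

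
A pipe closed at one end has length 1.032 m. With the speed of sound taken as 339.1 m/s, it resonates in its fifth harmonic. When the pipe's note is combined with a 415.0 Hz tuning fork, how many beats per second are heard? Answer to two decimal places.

Closed pipe (odd harmonics): f_n = n·v/(4L) = 5·339.1/(4·1.032) = 410.7316 Hz.
f_beat = |410.7316 − 415.0| = 4.27 Hz.

4.27 Hz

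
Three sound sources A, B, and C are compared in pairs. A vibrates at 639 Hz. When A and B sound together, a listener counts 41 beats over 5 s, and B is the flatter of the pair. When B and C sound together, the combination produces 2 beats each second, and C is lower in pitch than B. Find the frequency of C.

628.8 Hz

A–B: Beat frequency = 41/5 = 8.2 Hz.
B is below A, so f_B = 639 − 8.2 = 630.8 Hz.
C is below B, so f_C = 630.8 − 2 = 628.8 Hz.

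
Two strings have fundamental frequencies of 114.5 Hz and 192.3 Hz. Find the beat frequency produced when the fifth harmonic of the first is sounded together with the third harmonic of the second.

Fifth harmonic of the first: 5·114.5 = 572.5 Hz.
Third harmonic of the second: 3·192.3 = 576.9 Hz.
f_beat = |572.5 − 576.9| = 4.4 Hz.

4.4 Hz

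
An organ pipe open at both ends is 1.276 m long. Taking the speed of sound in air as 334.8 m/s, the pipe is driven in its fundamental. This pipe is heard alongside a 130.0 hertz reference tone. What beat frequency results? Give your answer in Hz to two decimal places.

Open pipe: f_n = n·v/(2L) = 1·334.8/(2·1.276) = 131.1912 Hz.
f_beat = |131.1912 − 130.0| = 1.19 Hz.

1.19 Hz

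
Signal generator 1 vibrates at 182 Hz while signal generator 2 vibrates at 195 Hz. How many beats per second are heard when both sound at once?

13 Hz

The beat frequency equals the magnitude of the frequency difference.
|182 − 195| = 13 Hz.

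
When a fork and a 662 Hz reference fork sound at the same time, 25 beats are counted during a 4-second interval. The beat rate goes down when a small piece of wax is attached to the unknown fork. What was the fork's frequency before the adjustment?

668.25 Hz

Beat frequency = 25/4 = 6.25 Hz.
|f − 662| = 6.25, so the fork was at either 655.75 Hz or 668.25 Hz.
Loading a fork with wax lowers its frequency; the adjustment lowers the fork's frequency.
The beat rate fell, so the adjustment moved the fork toward 662 Hz — it must have started above the reference.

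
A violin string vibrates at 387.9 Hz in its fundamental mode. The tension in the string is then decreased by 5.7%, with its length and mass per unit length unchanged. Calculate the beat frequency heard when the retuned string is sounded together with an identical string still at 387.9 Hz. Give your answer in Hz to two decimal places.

11.22 Hz

For a string, f ∝ √T, so the new frequency is 387.9·√0.943 = 376.6827 Hz.
f_beat = |376.6827 − 387.9| = 11.22 Hz.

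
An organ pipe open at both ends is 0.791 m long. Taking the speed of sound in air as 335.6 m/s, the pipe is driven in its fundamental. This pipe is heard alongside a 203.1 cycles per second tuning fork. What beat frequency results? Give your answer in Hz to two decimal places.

Open pipe: f_n = n·v/(2L) = 1·335.6/(2·0.791) = 212.1365 Hz.
f_beat = |212.1365 − 203.1| = 9.04 Hz.

9.04 Hz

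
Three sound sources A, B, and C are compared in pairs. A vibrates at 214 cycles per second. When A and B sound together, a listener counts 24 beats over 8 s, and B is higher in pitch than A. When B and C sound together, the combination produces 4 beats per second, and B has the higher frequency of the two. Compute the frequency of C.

A–B: Beat frequency = 24/8 = 3 Hz.
B is above A, so f_B = 214 + 3 = 217 Hz.
C is below B, so f_C = 217 − 4 = 213 Hz.

213 Hz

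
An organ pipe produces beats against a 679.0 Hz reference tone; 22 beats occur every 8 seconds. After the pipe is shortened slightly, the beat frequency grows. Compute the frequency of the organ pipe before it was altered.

Beat frequency = 22/8 = 2.75 Hz.
|f − 679.0| = 2.75, so the organ pipe was at either 676.25 Hz or 681.75 Hz.
A shorter pipe has a higher fundamental; the adjustment raises the organ pipe's frequency.
The beat rate rose, so the adjustment moved the organ pipe further from 679.0 Hz — it was already above the reference.

681.75 Hz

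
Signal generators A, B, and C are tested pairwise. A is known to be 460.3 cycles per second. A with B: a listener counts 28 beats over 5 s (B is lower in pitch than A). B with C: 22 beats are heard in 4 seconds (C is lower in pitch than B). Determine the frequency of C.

A–B: Beat frequency = 28/5 = 5.6 Hz.
B is below A, so f_B = 460.3 − 5.6 = 454.7 Hz.
B–C: Beat frequency = 22/4 = 5.5 Hz.
C is below B, so f_C = 454.7 − 5.5 = 449.2 Hz.

449.2 Hz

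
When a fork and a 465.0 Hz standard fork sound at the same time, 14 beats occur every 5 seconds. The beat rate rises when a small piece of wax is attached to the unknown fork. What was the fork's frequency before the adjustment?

Beat frequency = 14/5 = 2.8 Hz.
|f − 465.0| = 2.8, so the fork was at either 462.2 Hz or 467.8 Hz.
Loading a fork with wax lowers its frequency; the adjustment lowers the fork's frequency.
The beat rate rose, so the adjustment moved the fork further from 465.0 Hz — it was already below the reference.

462.2 Hz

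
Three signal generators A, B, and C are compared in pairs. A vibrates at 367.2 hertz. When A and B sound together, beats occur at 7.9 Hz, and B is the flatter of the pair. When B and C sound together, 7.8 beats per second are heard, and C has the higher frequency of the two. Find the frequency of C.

B is below A, so f_B = 367.2 − 7.9 = 359.3 Hz.
C is above B, so f_C = 359.3 + 7.8 = 367.1 Hz.

367.1 Hz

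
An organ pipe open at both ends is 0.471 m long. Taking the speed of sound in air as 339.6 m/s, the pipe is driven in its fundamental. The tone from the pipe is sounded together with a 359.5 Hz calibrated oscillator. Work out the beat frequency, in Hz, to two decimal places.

Open pipe: f_n = n·v/(2L) = 1·339.6/(2·0.471) = 360.5096 Hz.
f_beat = |360.5096 − 359.5| = 1.01 Hz.

1.01 Hz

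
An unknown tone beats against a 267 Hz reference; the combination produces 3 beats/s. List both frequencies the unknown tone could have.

264 Hz or 270 Hz

|f − 267| = 3, so f = 267 ± 3.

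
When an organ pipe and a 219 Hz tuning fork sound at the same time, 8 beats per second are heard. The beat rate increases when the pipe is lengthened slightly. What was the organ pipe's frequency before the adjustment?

|f − 219| = 8, so the organ pipe was at either 211 Hz or 227 Hz.
A longer pipe has a lower fundamental; the adjustment lowers the organ pipe's frequency.
The beat rate rose, so the adjustment moved the organ pipe further from 219 Hz — it was already below the reference.

211 Hz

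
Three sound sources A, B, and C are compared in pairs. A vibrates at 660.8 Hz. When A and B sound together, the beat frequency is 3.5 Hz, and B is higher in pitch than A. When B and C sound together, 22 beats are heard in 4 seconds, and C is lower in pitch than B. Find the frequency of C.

B is above A, so f_B = 660.8 + 3.5 = 664.3 Hz.
B–C: Beat frequency = 22/4 = 5.5 Hz.
C is below B, so f_C = 664.3 − 5.5 = 658.8 Hz.

658.8 Hz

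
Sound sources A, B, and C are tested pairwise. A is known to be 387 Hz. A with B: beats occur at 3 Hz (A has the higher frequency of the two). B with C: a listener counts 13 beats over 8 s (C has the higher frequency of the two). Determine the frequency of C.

385.625 Hz

B is below A, so f_B = 387 − 3 = 384 Hz.
B–C: Beat frequency = 13/8 = 1.625 Hz.
C is above B, so f_C = 384 + 1.625 = 385.625 Hz.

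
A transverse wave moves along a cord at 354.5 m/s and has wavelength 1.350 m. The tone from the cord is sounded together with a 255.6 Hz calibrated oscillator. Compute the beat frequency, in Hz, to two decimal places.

6.99 Hz

Source frequency f = v/λ = 354.5/1.350 = 262.5926 Hz.
f_beat = |262.5926 − 255.6| = 6.99 Hz.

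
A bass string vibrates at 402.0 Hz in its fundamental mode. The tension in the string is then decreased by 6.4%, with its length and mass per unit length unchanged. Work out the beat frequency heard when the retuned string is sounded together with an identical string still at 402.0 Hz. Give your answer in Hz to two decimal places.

For a string, f ∝ √T, so the new frequency is 402.0·√0.936 = 388.9233 Hz.
f_beat = |388.9233 − 402.0| = 13.08 Hz.

13.08 Hz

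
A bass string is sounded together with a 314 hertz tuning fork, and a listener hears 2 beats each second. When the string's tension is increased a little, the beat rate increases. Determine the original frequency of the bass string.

316 Hz

|f − 314| = 2, so the bass string was at either 312 Hz or 316 Hz.
Higher tension means higher frequency; the adjustment raises the bass string's frequency.
The beat rate rose, so the adjustment moved the bass string further from 314 Hz — it was already above the reference.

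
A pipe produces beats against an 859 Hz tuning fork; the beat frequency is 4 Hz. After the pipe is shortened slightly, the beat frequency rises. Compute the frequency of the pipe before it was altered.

|f − 859| = 4, so the pipe was at either 855 Hz or 863 Hz.
A shorter pipe has a higher fundamental; the adjustment raises the pipe's frequency.
The beat rate rose, so the adjustment moved the pipe further from 859 Hz — it was already above the reference.

863 Hz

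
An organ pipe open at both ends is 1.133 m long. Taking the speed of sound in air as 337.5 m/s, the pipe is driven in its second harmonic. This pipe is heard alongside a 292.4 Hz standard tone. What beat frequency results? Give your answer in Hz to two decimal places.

5.48 Hz

Open pipe: f_n = n·v/(2L) = 2·337.5/(2·1.133) = 297.8817 Hz.
f_beat = |297.8817 − 292.4| = 5.48 Hz.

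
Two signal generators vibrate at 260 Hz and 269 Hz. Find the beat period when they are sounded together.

f_beat = |260 − 269| = 9 Hz.
Beat period T = 1 / f_beat = 1 / 9 s.

0.111 s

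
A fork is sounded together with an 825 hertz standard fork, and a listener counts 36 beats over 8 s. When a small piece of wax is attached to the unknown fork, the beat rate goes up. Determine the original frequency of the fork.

820.5 Hz

Beat frequency = 36/8 = 4.5 Hz.
|f − 825| = 4.5, so the fork was at either 820.5 Hz or 829.5 Hz.
Loading a fork with wax lowers its frequency; the adjustment lowers the fork's frequency.
The beat rate rose, so the adjustment moved the fork further from 825 Hz — it was already below the reference.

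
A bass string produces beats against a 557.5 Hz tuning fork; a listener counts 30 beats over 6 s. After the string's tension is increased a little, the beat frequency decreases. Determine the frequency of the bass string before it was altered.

552.5 Hz

Beat frequency = 30/6 = 5 Hz.
|f − 557.5| = 5, so the bass string was at either 552.5 Hz or 562.5 Hz.
Higher tension means higher frequency; the adjustment raises the bass string's frequency.
The beat rate fell, so the adjustment moved the bass string toward 557.5 Hz — it must have started below the reference.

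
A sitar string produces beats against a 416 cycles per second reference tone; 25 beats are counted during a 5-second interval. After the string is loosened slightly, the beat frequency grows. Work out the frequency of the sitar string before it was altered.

Beat frequency = 25/5 = 5 Hz.
|f − 416| = 5, so the sitar string was at either 411 Hz or 421 Hz.
Reducing tension lowers a string's frequency; the adjustment lowers the sitar string's frequency.
The beat rate rose, so the adjustment moved the sitar string further from 416 Hz — it was already below the reference.

411 Hz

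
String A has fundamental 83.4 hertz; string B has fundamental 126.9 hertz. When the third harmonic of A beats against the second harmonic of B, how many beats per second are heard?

3.6 Hz

Third harmonic of the first: 3·83.4 = 250.2 Hz.
Second harmonic of the second: 2·126.9 = 253.8 Hz.
f_beat = |250.2 − 253.8| = 3.6 Hz.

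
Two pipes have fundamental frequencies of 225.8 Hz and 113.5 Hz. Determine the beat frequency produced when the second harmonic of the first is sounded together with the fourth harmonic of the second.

Second harmonic of the first: 2·225.8 = 451.6 Hz.
Fourth harmonic of the second: 4·113.5 = 454.0 Hz.
f_beat = |451.6 − 454.0| = 2.4 Hz.

2.4 Hz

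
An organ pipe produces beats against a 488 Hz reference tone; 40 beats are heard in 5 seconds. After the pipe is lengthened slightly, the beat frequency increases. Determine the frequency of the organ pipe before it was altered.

Beat frequency = 40/5 = 8 Hz.
|f − 488| = 8, so the organ pipe was at either 480 Hz or 496 Hz.
A longer pipe has a lower fundamental; the adjustment lowers the organ pipe's frequency.
The beat rate rose, so the adjustment moved the organ pipe further from 488 Hz — it was already below the reference.

480 Hz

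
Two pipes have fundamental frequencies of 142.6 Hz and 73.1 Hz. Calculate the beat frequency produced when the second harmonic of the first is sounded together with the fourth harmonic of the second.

7.2 Hz

Second harmonic of the first: 2·142.6 = 285.2 Hz.
Fourth harmonic of the second: 4·73.1 = 292.4 Hz.
f_beat = |285.2 − 292.4| = 7.2 Hz.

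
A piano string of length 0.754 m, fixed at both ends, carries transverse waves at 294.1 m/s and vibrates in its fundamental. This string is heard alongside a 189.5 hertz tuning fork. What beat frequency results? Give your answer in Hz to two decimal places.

For a string fixed at both ends, f_n = n·v/(2L) = 1·294.1/(2·0.754) = 195.0265 Hz.
f_beat = |195.0265 − 189.5| = 5.53 Hz.

5.53 Hz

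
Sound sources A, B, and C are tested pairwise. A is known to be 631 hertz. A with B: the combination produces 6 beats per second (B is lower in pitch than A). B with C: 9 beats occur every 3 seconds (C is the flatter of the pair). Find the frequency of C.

622 Hz

B is below A, so f_B = 631 − 6 = 625 Hz.
B–C: Beat frequency = 9/3 = 3 Hz.
C is below B, so f_C = 625 − 3 = 622 Hz.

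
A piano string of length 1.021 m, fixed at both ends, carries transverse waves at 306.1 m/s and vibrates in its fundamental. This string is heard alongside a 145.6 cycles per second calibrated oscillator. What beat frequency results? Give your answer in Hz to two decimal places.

4.30 Hz

For a string fixed at both ends, f_n = n·v/(2L) = 1·306.1/(2·1.021) = 149.9021 Hz.
f_beat = |149.9021 − 145.6| = 4.30 Hz.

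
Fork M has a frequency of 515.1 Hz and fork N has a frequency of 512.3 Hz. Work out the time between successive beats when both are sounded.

0.357 s

f_beat = |515.1 − 512.3| = 2.8 Hz.
Beat period T = 1 / f_beat = 1 / 2.8 s.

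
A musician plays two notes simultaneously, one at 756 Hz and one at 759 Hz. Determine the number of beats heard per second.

3 Hz

Beats arise from superposition of two nearby frequencies; the beat rate is |f₁ − f₂|.
|756 − 759| = 3 Hz.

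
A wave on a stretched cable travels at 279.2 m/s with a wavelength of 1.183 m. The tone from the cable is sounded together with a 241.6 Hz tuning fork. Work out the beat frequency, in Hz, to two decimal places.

Source frequency f = v/λ = 279.2/1.183 = 236.0101 Hz.
f_beat = |236.0101 − 241.6| = 5.59 Hz.

5.59 Hz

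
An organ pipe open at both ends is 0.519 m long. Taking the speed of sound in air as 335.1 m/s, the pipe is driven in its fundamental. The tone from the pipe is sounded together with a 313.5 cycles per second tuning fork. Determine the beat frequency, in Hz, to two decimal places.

Open pipe: f_n = n·v/(2L) = 1·335.1/(2·0.519) = 322.8324 Hz.
f_beat = |322.8324 − 313.5| = 9.33 Hz.

9.33 Hz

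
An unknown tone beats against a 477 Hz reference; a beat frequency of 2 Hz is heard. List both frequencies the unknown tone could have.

475 Hz or 479 Hz

|f − 477| = 2, so f = 477 ± 2.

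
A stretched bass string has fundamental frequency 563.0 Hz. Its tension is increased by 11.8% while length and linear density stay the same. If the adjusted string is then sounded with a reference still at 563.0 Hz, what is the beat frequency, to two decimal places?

32.29 Hz

For a string, f ∝ √T, so the new frequency is 563.0·√1.118 = 595.2910 Hz.
f_beat = |595.2910 − 563.0| = 32.29 Hz.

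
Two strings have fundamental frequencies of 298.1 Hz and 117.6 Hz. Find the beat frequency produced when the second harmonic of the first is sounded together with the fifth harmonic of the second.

Second harmonic of the first: 2·298.1 = 596.2 Hz.
Fifth harmonic of the second: 5·117.6 = 588.0 Hz.
f_beat = |596.2 − 588.0| = 8.2 Hz.

8.2 Hz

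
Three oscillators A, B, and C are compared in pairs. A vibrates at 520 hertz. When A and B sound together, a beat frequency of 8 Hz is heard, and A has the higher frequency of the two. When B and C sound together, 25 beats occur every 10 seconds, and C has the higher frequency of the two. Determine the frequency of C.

514.5 Hz

B is below A, so f_B = 520 − 8 = 512 Hz.
B–C: Beat frequency = 25/10 = 2.5 Hz.
C is above B, so f_C = 512 + 2.5 = 514.5 Hz.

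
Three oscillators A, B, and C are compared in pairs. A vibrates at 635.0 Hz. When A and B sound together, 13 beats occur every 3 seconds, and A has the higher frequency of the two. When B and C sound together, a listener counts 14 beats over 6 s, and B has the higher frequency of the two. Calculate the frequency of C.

628.3333 Hz

A–B: Beat frequency = 13/3 = 4.3333 Hz.
B is below A, so f_B = 635.0 − 4.3333 = 630.6667 Hz.
B–C: Beat frequency = 14/6 = 2.3333 Hz.
C is below B, so f_C = 630.6667 − 2.3333 = 628.3333 Hz.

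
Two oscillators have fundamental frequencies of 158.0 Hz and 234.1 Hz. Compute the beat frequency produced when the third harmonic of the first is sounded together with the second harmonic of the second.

Third harmonic of the first: 3·158.0 = 474.0 Hz.
Second harmonic of the second: 2·234.1 = 468.2 Hz.
f_beat = |474.0 − 468.2| = 5.8 Hz.

5.8 Hz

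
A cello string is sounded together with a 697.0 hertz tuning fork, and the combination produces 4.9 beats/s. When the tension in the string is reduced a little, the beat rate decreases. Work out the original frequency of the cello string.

|f − 697.0| = 4.9, so the cello string was at either 692.1 Hz or 701.9 Hz.
Lower tension means lower frequency; the adjustment lowers the cello string's frequency.
The beat rate fell, so the adjustment moved the cello string toward 697.0 Hz — it must have started above the reference.

701.9 Hz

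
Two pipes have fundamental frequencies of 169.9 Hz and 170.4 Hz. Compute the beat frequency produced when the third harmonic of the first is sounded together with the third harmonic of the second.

1.5 Hz

Third harmonic of the first: 3·169.9 = 509.7 Hz.
Third harmonic of the second: 3·170.4 = 511.2 Hz.
f_beat = |509.7 − 511.2| = 1.5 Hz.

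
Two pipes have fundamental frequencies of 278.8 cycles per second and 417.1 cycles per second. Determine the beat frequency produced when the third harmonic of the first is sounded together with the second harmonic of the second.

Third harmonic of the first: 3·278.8 = 836.4 Hz.
Second harmonic of the second: 2·417.1 = 834.2 Hz.
f_beat = |836.4 − 834.2| = 2.2 Hz.

2.2 Hz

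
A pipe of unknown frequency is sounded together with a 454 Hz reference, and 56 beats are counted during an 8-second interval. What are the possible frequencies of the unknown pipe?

Beat frequency = 56/8 = 7 Hz.
|f − 454| = 7, so f = 454 ± 7.

447 Hz or 461 Hz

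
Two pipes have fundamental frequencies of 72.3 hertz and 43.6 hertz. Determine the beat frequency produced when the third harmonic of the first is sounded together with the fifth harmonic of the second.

Third harmonic of the first: 3·72.3 = 216.9 Hz.
Fifth harmonic of the second: 5·43.6 = 218.0 Hz.
f_beat = |216.9 − 218.0| = 1.1 Hz.

1.1 Hz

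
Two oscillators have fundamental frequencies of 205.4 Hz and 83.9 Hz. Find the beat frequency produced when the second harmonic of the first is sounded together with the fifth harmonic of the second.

Second harmonic of the first: 2·205.4 = 410.8 Hz.
Fifth harmonic of the second: 5·83.9 = 419.5 Hz.
f_beat = |410.8 − 419.5| = 8.7 Hz.

8.7 Hz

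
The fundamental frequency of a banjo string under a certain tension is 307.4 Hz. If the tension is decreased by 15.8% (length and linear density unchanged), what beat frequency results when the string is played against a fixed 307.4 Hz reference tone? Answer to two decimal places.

For a string, f ∝ √T, so the new frequency is 307.4·√0.842 = 282.0720 Hz.
f_beat = |282.0720 − 307.4| = 25.33 Hz.

25.33 Hz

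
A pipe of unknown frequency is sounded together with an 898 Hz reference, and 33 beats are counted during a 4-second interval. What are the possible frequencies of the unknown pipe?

Beat frequency = 33/4 = 8.25 Hz.
|f − 898| = 8.25, so f = 898 ± 8.25.

889.75 Hz or 906.25 Hz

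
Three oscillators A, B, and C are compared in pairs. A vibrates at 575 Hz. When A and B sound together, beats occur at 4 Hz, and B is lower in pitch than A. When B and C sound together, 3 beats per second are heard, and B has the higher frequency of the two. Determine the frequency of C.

568 Hz

B is below A, so f_B = 575 − 4 = 571 Hz.
C is below B, so f_C = 571 − 3 = 568 Hz.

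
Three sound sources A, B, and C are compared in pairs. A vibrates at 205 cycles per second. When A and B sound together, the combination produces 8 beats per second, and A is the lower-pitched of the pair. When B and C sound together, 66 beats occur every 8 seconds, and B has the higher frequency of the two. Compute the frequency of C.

B is above A, so f_B = 205 + 8 = 213 Hz.
B–C: Beat frequency = 66/8 = 8.25 Hz.
C is below B, so f_C = 213 − 8.25 = 204.75 Hz.

204.75 Hz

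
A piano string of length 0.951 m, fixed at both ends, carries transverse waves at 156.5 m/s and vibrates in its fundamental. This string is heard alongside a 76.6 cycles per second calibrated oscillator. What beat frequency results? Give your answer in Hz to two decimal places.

For a string fixed at both ends, f_n = n·v/(2L) = 1·156.5/(2·0.951) = 82.2818 Hz.
f_beat = |82.2818 − 76.6| = 5.68 Hz.

5.68 Hz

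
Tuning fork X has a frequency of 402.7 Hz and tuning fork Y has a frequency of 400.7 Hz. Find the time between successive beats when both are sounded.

f_beat = |402.7 − 400.7| = 2 Hz.
Beat period T = 1 / f_beat = 1 / 2 s.

0.500 s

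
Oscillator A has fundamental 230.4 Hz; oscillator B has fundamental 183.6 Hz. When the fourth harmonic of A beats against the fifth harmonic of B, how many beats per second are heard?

3.6 Hz

Fourth harmonic of the first: 4·230.4 = 921.6 Hz.
Fifth harmonic of the second: 5·183.6 = 918.0 Hz.
f_beat = |921.6 − 918.0| = 3.6 Hz.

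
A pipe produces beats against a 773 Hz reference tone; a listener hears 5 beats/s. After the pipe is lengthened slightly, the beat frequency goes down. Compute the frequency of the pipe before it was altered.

778 Hz

|f − 773| = 5, so the pipe was at either 768 Hz or 778 Hz.
A longer pipe has a lower fundamental; the adjustment lowers the pipe's frequency.
The beat rate fell, so the adjustment moved the pipe toward 773 Hz — it must have started above the reference.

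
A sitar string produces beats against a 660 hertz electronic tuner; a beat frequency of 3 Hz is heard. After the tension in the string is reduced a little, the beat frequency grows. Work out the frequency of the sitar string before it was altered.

|f − 660| = 3, so the sitar string was at either 657 Hz or 663 Hz.
Lower tension means lower frequency; the adjustment lowers the sitar string's frequency.
The beat rate rose, so the adjustment moved the sitar string further from 660 Hz — it was already below the reference.

657 Hz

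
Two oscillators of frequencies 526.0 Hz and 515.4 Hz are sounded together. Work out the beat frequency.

Beats arise from superposition of two nearby frequencies; the beat rate is |f₁ − f₂|.
|526.0 − 515.4| = 10.6 Hz.

10.6 Hz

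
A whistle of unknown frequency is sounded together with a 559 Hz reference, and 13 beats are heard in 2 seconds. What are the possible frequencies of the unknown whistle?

552.5 Hz or 565.5 Hz

Beat frequency = 13/2 = 6.5 Hz.
|f − 559| = 6.5, so f = 559 ± 6.5.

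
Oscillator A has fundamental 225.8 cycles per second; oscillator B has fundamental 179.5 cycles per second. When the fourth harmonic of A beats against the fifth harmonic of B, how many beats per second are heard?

5.7 Hz

Fourth harmonic of the first: 4·225.8 = 903.2 Hz.
Fifth harmonic of the second: 5·179.5 = 897.5 Hz.
f_beat = |903.2 − 897.5| = 5.7 Hz.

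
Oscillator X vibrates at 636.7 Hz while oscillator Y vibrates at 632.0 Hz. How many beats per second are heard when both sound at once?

4.7 Hz

The beat frequency equals the magnitude of the frequency difference.
|636.7 − 632.0| = 4.7 Hz.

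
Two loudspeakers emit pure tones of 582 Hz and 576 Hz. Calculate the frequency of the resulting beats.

The beat frequency equals the magnitude of the frequency difference.
|582 − 576| = 6 Hz.

6 Hz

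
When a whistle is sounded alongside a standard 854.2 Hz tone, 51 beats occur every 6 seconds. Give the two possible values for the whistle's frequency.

Beat frequency = 51/6 = 8.5 Hz.
|f − 854.2| = 8.5, so f = 854.2 ± 8.5.

845.7 Hz or 862.7 Hz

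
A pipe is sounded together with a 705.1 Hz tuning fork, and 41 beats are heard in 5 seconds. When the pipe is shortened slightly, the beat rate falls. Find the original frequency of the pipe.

Beat frequency = 41/5 = 8.2 Hz.
|f − 705.1| = 8.2, so the pipe was at either 696.9 Hz or 713.3 Hz.
A shorter pipe has a higher fundamental; the adjustment raises the pipe's frequency.
The beat rate fell, so the adjustment moved the pipe toward 705.1 Hz — it must have started below the reference.

696.9 Hz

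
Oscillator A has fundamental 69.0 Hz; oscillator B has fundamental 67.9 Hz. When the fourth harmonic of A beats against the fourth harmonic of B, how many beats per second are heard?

Fourth harmonic of the first: 4·69.0 = 276.0 Hz.
Fourth harmonic of the second: 4·67.9 = 271.6 Hz.
f_beat = |276.0 − 271.6| = 4.4 Hz.

4.4 Hz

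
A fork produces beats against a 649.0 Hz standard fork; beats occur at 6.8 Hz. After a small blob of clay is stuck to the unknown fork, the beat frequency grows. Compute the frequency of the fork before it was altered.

|f − 649.0| = 6.8, so the fork was at either 642.2 Hz or 655.8 Hz.
Adding mass to a fork lowers its frequency; the adjustment lowers the fork's frequency.
The beat rate rose, so the adjustment moved the fork further from 649.0 Hz — it was already below the reference.

642.2 Hz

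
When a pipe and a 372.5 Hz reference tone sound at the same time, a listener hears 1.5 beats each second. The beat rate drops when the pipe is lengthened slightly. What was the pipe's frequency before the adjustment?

|f − 372.5| = 1.5, so the pipe was at either 371 Hz or 374 Hz.
A longer pipe has a lower fundamental; the adjustment lowers the pipe's frequency.
The beat rate fell, so the adjustment moved the pipe toward 372.5 Hz — it must have started above the reference.

374 Hz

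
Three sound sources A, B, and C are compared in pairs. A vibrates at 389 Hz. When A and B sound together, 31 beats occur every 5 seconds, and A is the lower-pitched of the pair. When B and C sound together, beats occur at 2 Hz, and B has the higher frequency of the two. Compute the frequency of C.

393.2 Hz

A–B: Beat frequency = 31/5 = 6.2 Hz.
B is above A, so f_B = 389 + 6.2 = 395.2 Hz.
C is below B, so f_C = 395.2 − 2 = 393.2 Hz.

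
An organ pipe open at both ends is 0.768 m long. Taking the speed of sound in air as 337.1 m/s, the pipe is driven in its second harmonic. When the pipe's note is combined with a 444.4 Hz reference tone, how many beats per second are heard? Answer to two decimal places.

5.47 Hz

Open pipe: f_n = n·v/(2L) = 2·337.1/(2·0.768) = 438.9323 Hz.
f_beat = |438.9323 − 444.4| = 5.47 Hz.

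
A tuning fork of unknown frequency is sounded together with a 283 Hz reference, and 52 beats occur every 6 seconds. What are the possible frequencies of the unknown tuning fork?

274.3333 Hz or 291.6667 Hz

Beat frequency = 52/6 = 8.6667 Hz.
|f − 283| = 8.6667, so f = 283 ± 8.6667.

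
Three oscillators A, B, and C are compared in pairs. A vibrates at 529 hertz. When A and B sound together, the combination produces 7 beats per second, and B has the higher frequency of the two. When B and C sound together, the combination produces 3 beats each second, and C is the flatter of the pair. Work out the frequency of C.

533 Hz

B is above A, so f_B = 529 + 7 = 536 Hz.
C is below B, so f_C = 536 − 3 = 533 Hz.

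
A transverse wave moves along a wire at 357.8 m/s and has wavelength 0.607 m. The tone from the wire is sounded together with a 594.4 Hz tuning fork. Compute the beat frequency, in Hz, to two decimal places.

4.94 Hz

Source frequency f = v/λ = 357.8/0.607 = 589.4563 Hz.
f_beat = |589.4563 − 594.4| = 4.94 Hz.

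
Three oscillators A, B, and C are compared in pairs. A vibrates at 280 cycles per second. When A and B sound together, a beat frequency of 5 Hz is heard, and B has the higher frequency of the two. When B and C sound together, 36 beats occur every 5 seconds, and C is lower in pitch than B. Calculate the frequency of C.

277.8 Hz

B is above A, so f_B = 280 + 5 = 285 Hz.
B–C: Beat frequency = 36/5 = 7.2 Hz.
C is below B, so f_C = 285 − 7.2 = 277.8 Hz.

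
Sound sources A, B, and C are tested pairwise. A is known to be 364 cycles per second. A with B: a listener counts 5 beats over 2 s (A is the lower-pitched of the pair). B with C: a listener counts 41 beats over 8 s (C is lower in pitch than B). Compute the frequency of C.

A–B: Beat frequency = 5/2 = 2.5 Hz.
B is above A, so f_B = 364 + 2.5 = 366.5 Hz.
B–C: Beat frequency = 41/8 = 5.125 Hz.
C is below B, so f_C = 366.5 − 5.125 = 361.375 Hz.

361.375 Hz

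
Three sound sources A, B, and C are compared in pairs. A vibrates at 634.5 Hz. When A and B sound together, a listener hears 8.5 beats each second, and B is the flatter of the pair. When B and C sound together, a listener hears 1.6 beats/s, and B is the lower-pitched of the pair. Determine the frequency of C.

627.6 Hz

B is below A, so f_B = 634.5 − 8.5 = 626 Hz.
C is above B, so f_C = 626 + 1.6 = 627.6 Hz.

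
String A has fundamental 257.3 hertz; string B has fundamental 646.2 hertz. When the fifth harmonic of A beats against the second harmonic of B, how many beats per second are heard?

5.9 Hz

Fifth harmonic of the first: 5·257.3 = 1286.5 Hz.
Second harmonic of the second: 2·646.2 = 1292.4 Hz.
f_beat = |1286.5 − 1292.4| = 5.9 Hz.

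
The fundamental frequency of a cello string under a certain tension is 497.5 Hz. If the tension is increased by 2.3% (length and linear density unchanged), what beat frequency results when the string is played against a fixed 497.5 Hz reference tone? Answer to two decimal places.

5.69 Hz

For a string, f ∝ √T, so the new frequency is 497.5·√1.023 = 503.1887 Hz.
f_beat = |503.1887 − 497.5| = 5.69 Hz.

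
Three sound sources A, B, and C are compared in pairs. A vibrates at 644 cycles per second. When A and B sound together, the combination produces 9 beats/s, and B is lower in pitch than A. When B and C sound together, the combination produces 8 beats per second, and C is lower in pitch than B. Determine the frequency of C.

B is below A, so f_B = 644 − 9 = 635 Hz.
C is below B, so f_C = 635 − 8 = 627 Hz.

627 Hz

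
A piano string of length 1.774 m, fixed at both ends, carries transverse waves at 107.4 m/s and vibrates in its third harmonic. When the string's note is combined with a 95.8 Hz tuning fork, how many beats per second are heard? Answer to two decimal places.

For a string fixed at both ends, f_n = n·v/(2L) = 3·107.4/(2·1.774) = 90.8117 Hz.
f_beat = |90.8117 − 95.8| = 4.99 Hz.

4.99 Hz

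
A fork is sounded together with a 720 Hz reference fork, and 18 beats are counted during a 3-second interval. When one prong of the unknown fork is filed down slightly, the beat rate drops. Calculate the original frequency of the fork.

714 Hz

Beat frequency = 18/3 = 6 Hz.
|f − 720| = 6, so the fork was at either 714 Hz or 726 Hz.
Filing a prong removes mass and raises the fork's frequency; the adjustment raises the fork's frequency.
The beat rate fell, so the adjustment moved the fork toward 720 Hz — it must have started below the reference.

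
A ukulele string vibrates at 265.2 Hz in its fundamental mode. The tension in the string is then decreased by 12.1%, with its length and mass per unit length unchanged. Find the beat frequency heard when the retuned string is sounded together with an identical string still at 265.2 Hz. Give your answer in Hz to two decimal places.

16.56 Hz

For a string, f ∝ √T, so the new frequency is 265.2·√0.879 = 248.6383 Hz.
f_beat = |248.6383 − 265.2| = 16.56 Hz.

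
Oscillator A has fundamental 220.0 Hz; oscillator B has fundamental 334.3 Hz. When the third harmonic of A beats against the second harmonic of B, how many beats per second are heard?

Third harmonic of the first: 3·220.0 = 660.0 Hz.
Second harmonic of the second: 2·334.3 = 668.6 Hz.
f_beat = |660.0 − 668.6| = 8.6 Hz.

8.6 Hz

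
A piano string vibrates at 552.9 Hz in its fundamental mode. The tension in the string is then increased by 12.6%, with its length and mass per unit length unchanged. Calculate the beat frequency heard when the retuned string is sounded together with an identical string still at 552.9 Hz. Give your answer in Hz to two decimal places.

For a string, f ∝ √T, so the new frequency is 552.9·√1.126 = 586.6996 Hz.
f_beat = |586.6996 − 552.9| = 33.80 Hz.

33.80 Hz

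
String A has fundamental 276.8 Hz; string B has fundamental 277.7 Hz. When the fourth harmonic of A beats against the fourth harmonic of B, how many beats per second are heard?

Fourth harmonic of the first: 4·276.8 = 1107.2 Hz.
Fourth harmonic of the second: 4·277.7 = 1110.8 Hz.
f_beat = |1107.2 − 1110.8| = 3.6 Hz.

3.6 Hz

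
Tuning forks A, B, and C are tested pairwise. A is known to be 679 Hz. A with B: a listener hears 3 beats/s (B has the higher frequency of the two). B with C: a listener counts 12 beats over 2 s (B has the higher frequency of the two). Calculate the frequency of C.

676 Hz

B is above A, so f_B = 679 + 3 = 682 Hz.
B–C: Beat frequency = 12/2 = 6 Hz.
C is below B, so f_C = 682 − 6 = 676 Hz.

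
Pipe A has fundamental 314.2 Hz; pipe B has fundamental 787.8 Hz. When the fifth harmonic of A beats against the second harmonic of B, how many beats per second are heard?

Fifth harmonic of the first: 5·314.2 = 1571.0 Hz.
Second harmonic of the second: 2·787.8 = 1575.6 Hz.
f_beat = |1571.0 − 1575.6| = 4.6 Hz.

4.6 Hz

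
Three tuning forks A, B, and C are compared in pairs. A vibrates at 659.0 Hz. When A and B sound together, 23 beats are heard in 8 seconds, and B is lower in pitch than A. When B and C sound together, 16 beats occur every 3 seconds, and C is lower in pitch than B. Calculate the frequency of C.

650.7917 Hz

A–B: Beat frequency = 23/8 = 2.875 Hz.
B is below A, so f_B = 659.0 − 2.875 = 656.125 Hz.
B–C: Beat frequency = 16/3 = 5.3333 Hz.
C is below B, so f_C = 656.125 − 5.3333 = 650.7917 Hz.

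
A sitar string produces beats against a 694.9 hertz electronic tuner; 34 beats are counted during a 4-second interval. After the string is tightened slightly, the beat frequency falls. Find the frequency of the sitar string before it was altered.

686.4 Hz

Beat frequency = 34/4 = 8.5 Hz.
|f − 694.9| = 8.5, so the sitar string was at either 686.4 Hz or 703.4 Hz.
Increasing tension raises a string's frequency; the adjustment raises the sitar string's frequency.
The beat rate fell, so the adjustment moved the sitar string toward 694.9 Hz — it must have started below the reference.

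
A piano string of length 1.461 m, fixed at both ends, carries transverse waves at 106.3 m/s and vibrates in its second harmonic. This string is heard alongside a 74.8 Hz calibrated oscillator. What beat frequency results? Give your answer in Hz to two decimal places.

For a string fixed at both ends, f_n = n·v/(2L) = 2·106.3/(2·1.461) = 72.7584 Hz.
f_beat = |72.7584 − 74.8| = 2.04 Hz.

2.04 Hz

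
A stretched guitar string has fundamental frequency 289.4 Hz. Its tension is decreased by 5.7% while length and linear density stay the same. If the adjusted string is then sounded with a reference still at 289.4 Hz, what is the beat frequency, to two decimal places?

8.37 Hz

For a string, f ∝ √T, so the new frequency is 289.4·√0.943 = 281.0311 Hz.
f_beat = |281.0311 − 289.4| = 8.37 Hz.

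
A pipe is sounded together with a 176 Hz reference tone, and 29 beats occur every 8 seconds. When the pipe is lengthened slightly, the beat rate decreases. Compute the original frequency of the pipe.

179.625 Hz

Beat frequency = 29/8 = 3.625 Hz.
|f − 176| = 3.625, so the pipe was at either 172.375 Hz or 179.625 Hz.
A longer pipe has a lower fundamental; the adjustment lowers the pipe's frequency.
The beat rate fell, so the adjustment moved the pipe toward 176 Hz — it must have started above the reference.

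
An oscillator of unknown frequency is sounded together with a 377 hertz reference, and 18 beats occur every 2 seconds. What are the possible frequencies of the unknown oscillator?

368 Hz or 386 Hz

Beat frequency = 18/2 = 9 Hz.
|f − 377| = 9, so f = 377 ± 9.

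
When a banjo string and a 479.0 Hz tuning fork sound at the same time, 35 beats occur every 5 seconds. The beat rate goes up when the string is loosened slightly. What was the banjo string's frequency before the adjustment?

Beat frequency = 35/5 = 7 Hz.
|f − 479.0| = 7, so the banjo string was at either 472 Hz or 486 Hz.
Reducing tension lowers a string's frequency; the adjustment lowers the banjo string's frequency.
The beat rate rose, so the adjustment moved the banjo string further from 479.0 Hz — it was already below the reference.

472 Hz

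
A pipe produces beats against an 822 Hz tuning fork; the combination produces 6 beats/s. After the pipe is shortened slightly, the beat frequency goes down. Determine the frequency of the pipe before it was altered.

816 Hz

|f − 822| = 6, so the pipe was at either 816 Hz or 828 Hz.
A shorter pipe has a higher fundamental; the adjustment raises the pipe's frequency.
The beat rate fell, so the adjustment moved the pipe toward 822 Hz — it must have started below the reference.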